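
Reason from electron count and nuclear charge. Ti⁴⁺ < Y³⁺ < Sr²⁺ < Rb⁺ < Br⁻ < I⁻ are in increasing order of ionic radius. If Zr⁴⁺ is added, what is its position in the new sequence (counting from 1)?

2

Work out protons and electrons: Ti⁴⁺ (Z=22, 18 e⁻), Zr⁴⁺ (Z=40, 36 e⁻), Y³⁺ (Z=39, 36 e⁻), Sr²⁺ (Z=38, 36 e⁻), Rb⁺ (Z=37, 36 e⁻), Br⁻ (Z=35, 36 e⁻), I⁻ (Z=53, 54 e⁻). Ti⁴⁺ < Zr⁴⁺ (same group, 1 shell fewer); Zr⁴⁺ < Y³⁺ (isoelectronic, higher Z=40 is smaller); Y³⁺ < Sr²⁺ (isoelectronic, higher Z=39 is smaller); Sr²⁺ < Rb⁺ (isoelectronic, higher Z=38 is smaller); Rb⁺ < Br⁻ (isoelectronic, higher Z=37 is smaller); Br⁻ < I⁻ (same group, period 4 vs 5).
With Zr⁴⁺ included the full order is Ti⁴⁺ < Zr⁴⁺ < Y³⁺ < Sr²⁺ < Rb⁺ < Br⁻ < I⁻, so it takes position 2.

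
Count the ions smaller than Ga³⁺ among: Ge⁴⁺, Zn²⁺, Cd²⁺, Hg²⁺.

1

Ge⁴⁺ has 28 e⁻ (Z=32), Ga³⁺ has 28 e⁻ (Z=31), Zn²⁺ has 28 e⁻ (Z=30), Cd²⁺ has 46 e⁻ (Z=48), Hg²⁺ has 78 e⁻ (Z=80). Ge⁴⁺ < Ga³⁺ (both 28 e⁻, Z=32>31); Ga³⁺ < Zn²⁺ (isoelectronic, higher Z=31 is smaller); Zn²⁺ < Cd²⁺ (same group, 1 shell fewer); Cd²⁺ < Hg²⁺ (same group, 1 shell fewer).
Relative to Ga³⁺, the ions that are smaller are Ge⁴⁺. That's 1.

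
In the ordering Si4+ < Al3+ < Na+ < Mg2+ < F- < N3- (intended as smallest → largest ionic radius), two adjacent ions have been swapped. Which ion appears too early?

Na+

The pair Na+, Mg2+ is the wrong way round — both have 10 electrons but Z(Mg)=12 > Z(Na)=11, so Mg2+ should be the smaller of the two. All other adjacent pairs agree with periodic trends, so Na+ is the misplaced ion.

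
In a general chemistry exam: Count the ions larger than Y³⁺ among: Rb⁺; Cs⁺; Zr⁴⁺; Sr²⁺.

Zr⁴⁺: 36 e⁻, Z=40, Y³⁺: 36 e⁻, Z=39, Sr²⁺: 36 e⁻, Z=38, Rb⁺: 36 e⁻, Z=37, Cs⁺: 54 e⁻, Z=55. Zr⁴⁺ < Y³⁺ (both 36 e⁻, Z=40>39); Y³⁺ < Sr²⁺ (both 36 e⁻, Z=39>38); Sr²⁺ < Rb⁺ (isoelectronic, higher Z=38 is smaller); Rb⁺ < Cs⁺ (same group, 1 shell fewer).
Placing each against Y³⁺: smaller — Zr⁴⁺; larger — Sr²⁺, Rb⁺, Cs⁺. That's 3.

3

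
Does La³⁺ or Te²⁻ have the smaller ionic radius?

All of these have 54 electrons (isoelectronic). With the same electron cloud, the ion with the most protons pulls it in tightest. Nuclear charges: La³⁺ (Z=57), Te²⁻ (Z=52). Highest Z is smallest.

La³⁺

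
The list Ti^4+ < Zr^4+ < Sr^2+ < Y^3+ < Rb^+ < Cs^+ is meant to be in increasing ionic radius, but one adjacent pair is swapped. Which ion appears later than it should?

Y^3+

Compare adjacent ions: both have 36 electrons but Z(Y)=39 > Z(Sr)=38, so Y^3+ should be the smaller of the two — yet in this increasing list Sr^2+ sits before Y^3+. Nothing else is reversed, so Y^3+ should move one place to the left.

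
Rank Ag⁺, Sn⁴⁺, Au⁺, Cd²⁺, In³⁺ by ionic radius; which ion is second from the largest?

Ag⁺

Electron counts and nuclear charges: Sn⁴⁺ (Z=50, 46 e⁻), In³⁺ (Z=49, 46 e⁻), Cd²⁺ (Z=48, 46 e⁻), Ag⁺ (Z=47, 46 e⁻), Au⁺ (Z=79, 78 e⁻). Sn⁴⁺ < In³⁺ (isoelectronic, higher Z=50 is smaller); In³⁺ < Cd²⁺ (both 46 e⁻, Z=49>48); Cd²⁺ < Ag⁺ (both 46 e⁻, Z=48>47); Ag⁺ < Au⁺ (same group, period 5 vs 6).
That gives Sn⁴⁺ < In³⁺ < Cd²⁺ < Ag⁺ < Au⁺. From the largest end, number 2 is Ag⁺.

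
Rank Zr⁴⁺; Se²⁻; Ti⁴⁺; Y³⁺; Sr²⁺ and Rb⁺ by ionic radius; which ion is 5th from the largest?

Tabulating Z and e⁻: Ti⁴⁺ has 18 e⁻ (Z=22), Zr⁴⁺ has 36 e⁻ (Z=40), Y³⁺ has 36 e⁻ (Z=39), Sr²⁺ has 36 e⁻ (Z=38), Rb⁺ has 36 e⁻ (Z=37), Se²⁻ has 36 e⁻ (Z=34). Ti⁴⁺ < Zr⁴⁺ (same group, period 4 vs 5); Zr⁴⁺ < Y³⁺ (both 36 e⁻, Z=40>39); Y³⁺ < Sr²⁺ (both 36 e⁻, Z=39>38); Sr²⁺ < Rb⁺ (isoelectronic, higher Z=38 is smaller); Rb⁺ < Se²⁻ (both 36 e⁻, Z=37>34).
Full ascending order: Ti⁴⁺ < Zr⁴⁺ < Y³⁺ < Sr²⁺ < Rb⁺ < Se²⁻. Counting from the largest, position 5 is Zr⁴⁺.

Zr⁴⁺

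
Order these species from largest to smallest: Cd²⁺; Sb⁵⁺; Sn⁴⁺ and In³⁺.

These species are isoelectronic with 46 electrons. The only difference is the number of protons: Sb⁵⁺ (Z=51), Sn⁴⁺ (Z=50), In³⁺ (Z=49), Cd²⁺ (Z=48). The strongest nuclear pull (Sb⁵⁺) gives the smallest ion.

Cd²⁺ > In³⁺ > Sn⁴⁺ > Sb⁵⁺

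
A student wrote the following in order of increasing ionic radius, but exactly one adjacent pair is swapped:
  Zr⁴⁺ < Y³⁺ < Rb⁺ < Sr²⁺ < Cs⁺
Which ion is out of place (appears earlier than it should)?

Rb⁺

Scanning neighbour by neighbour, only Rb⁺/Sr²⁺ violates a trend: they are isoelectronic (36 e⁻) and Sr has more protons than Rb (38 vs 37), making Sr²⁺ smaller. That makes Rb⁺ the one sitting a position early relative to where it belongs.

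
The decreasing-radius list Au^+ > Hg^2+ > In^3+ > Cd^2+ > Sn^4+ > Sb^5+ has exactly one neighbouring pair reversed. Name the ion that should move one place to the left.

Compare adjacent ions: both have 46 electrons but Z(In)=49 > Z(Cd)=48, so In^3+ should be the smaller of the two — yet in this decreasing list In^3+ sits before Cd^2+. Nothing else is reversed, so Cd^2+ should move one place to the left.

Cd^2+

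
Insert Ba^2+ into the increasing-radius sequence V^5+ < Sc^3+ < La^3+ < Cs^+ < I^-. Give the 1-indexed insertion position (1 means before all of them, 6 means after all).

4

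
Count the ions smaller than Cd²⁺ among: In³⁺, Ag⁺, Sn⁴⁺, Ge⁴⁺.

Electron counts and nuclear charges: Ge⁴⁺: 28 e⁻, Z=32, Sn⁴⁺: 46 e⁻, Z=50, In³⁺: 46 e⁻, Z=49, Cd²⁺: 46 e⁻, Z=48, Ag⁺: 46 e⁻, Z=47. Ge⁴⁺ < Sn⁴⁺ (same group, 1 shell fewer); Sn⁴⁺ < In³⁺ (both 46 e⁻, Z=50>49); In³⁺ < Cd²⁺ (isoelectronic, higher Z=49 is smaller); Cd²⁺ < Ag⁺ (isoelectronic, higher Z=48 is smaller).
Relative to Cd²⁺, the ions that are smaller are Ge⁴⁺, Sn⁴⁺, In³⁺. That's 3.

3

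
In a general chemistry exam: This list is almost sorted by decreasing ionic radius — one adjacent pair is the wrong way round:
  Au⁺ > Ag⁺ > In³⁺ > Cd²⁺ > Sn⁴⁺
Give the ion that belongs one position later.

Check each adjacent pair. In³⁺ and Cd²⁺ are reversed: they are isoelectronic (46 e⁻) and In has more protons than Cd (49 vs 48), making In³⁺ smaller. No other neighbouring pair contradicts the periodic trends, so In³⁺ is the ion listed too early.

In³⁺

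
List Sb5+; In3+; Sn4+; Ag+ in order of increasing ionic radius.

Sb5+ < Sn4+ < In3+ < Ag+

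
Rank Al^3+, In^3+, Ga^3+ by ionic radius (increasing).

Same group, same charge. Going down the group adds an extra shell of electrons, so the ion gets larger: Al^3+ is highest in the group and smallest.

Al^3+ < Ga^3+ < In^3+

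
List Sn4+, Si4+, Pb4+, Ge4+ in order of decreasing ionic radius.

Pb4+ > Sn4+ > Ge4+ > Si4+

These ions sit in one column with identical charge. Each step down the periodic table adds a principal shell, increasing the radius.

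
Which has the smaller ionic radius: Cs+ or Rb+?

Rb+

Same group, same charge. Going down the group adds an extra shell of electrons, so the ion gets larger: Rb+ is highest in the group and smallest.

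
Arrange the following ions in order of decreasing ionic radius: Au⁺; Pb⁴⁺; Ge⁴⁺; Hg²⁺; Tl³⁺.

Ge⁴⁺ (Z=32, 28 e⁻), Pb⁴⁺ (Z=82, 78 e⁻), Tl³⁺ (Z=81, 78 e⁻), Hg²⁺ (Z=80, 78 e⁻), Au⁺ (Z=79, 78 e⁻). Ge⁴⁺ < Pb⁴⁺ (same group, period 4 vs 6); Pb⁴⁺ < Tl³⁺ (isoelectronic, higher Z=82 is smaller); Tl³⁺ < Hg²⁺ (both 78 e⁻, Z=81>80); Hg²⁺ < Au⁺ (isoelectronic, higher Z=80 is smaller).

Au⁺ > Hg²⁺ > Tl³⁺ > Pb⁴⁺ > Ge⁴⁺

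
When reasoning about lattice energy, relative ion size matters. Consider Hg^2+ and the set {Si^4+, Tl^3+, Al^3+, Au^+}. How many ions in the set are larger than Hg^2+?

Work out protons and electrons: Si^4+ has 10 e⁻ (Z=14), Al^3+ has 10 e⁻ (Z=13), Tl^3+ has 78 e⁻ (Z=81), Hg^2+ has 78 e⁻ (Z=80), Au^+ has 78 e⁻ (Z=79). Si^4+ < Al^3+ (both 10 e⁻, Z=14>13); Al^3+ < Tl^3+ (same group, period 3 vs 6); Tl^3+ < Hg^2+ (both 78 e⁻, Z=81>80); Hg^2+ < Au^+ (both 78 e⁻, Z=80>79).
Placing each against Hg^2+: smaller — Si^4+, Al^3+, Tl^3+; larger — Au^+. That's 1.

1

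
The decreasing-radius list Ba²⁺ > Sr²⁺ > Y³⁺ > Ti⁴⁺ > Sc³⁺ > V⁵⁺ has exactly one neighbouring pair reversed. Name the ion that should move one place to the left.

Sc³⁺

The pair Ti⁴⁺, Sc³⁺ is the wrong way round — both have 18 electrons but Z(Ti)=22 > Z(Sc)=21, so Ti⁴⁺ should be the smaller of the two. All other adjacent pairs agree with periodic trends, so Sc³⁺ is the misplaced ion.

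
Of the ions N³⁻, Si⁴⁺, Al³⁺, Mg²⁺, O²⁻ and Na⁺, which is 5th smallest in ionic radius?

O²⁻

These species are isoelectronic with 10 electrons. The only difference is the number of protons: Si⁴⁺ (Z=14), Al³⁺ (Z=13), Mg²⁺ (Z=12), Na⁺ (Z=11), O²⁻ (Z=8), N³⁻ (Z=7). The strongest nuclear pull (Si⁴⁺) gives the smallest ion.
So the order is Si⁴⁺ < Al³⁺ < Mg²⁺ < Na⁺ < O²⁻ < N³⁻; the 5th-smallest ion is O²⁻.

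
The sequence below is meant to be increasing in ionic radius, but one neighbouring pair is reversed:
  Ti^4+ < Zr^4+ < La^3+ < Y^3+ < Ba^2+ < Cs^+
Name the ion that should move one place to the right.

La^3+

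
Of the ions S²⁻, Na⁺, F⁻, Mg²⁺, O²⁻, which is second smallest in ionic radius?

Tabulating Z and e⁻: Mg²⁺: 10 e⁻, Z=12, Na⁺: 10 e⁻, Z=11, F⁻: 10 e⁻, Z=9, O²⁻: 10 e⁻, Z=8, S²⁻: 18 e⁻, Z=16. Mg²⁺ < Na⁺ (isoelectronic, higher Z=12 is smaller); Na⁺ < F⁻ (both 10 e⁻, Z=11>9); F⁻ < O²⁻ (isoelectronic, higher Z=9 is smaller); O²⁻ < S²⁻ (same group, period 2 vs 3).
That gives Mg²⁺ < Na⁺ < F⁻ < O²⁻ < S²⁻. From the smallest end, number 2 is Na⁺.

Na⁺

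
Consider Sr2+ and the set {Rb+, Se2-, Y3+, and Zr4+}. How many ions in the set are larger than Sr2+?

2

These species are isoelectronic with 36 electrons. The only difference is the number of protons: Zr4+ (Z=40), Y3+ (Z=39), Sr2+ (Z=38), Rb+ (Z=37), Se2- (Z=34). The strongest nuclear pull (Zr4+) gives the smallest ion.
Placing each against Sr2+: smaller — Zr4+, Y3+; larger — Rb+, Se2-. Count: 2.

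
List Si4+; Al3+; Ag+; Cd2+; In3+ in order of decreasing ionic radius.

Ag+ > Cd2+ > In3+ > Al3+ > Si4+

First list Z and electron count for each: Si4+ has 10 e⁻ (Z=14), Al3+ has 10 e⁻ (Z=13), In3+ has 46 e⁻ (Z=49), Cd2+ has 46 e⁻ (Z=48), Ag+ has 46 e⁻ (Z=47). Si4+ < Al3+ (both 10 e⁻, Z=14>13); Al3+ < In3+ (same group, 2 shells fewer); In3+ < Cd2+ (isoelectronic, higher Z=49 is smaller); Cd2+ < Ag+ (both 46 e⁻, Z=48>47).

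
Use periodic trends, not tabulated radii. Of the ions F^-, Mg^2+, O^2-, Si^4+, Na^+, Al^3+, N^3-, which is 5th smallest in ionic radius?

F^-

Each ion has 10 electrons. The ranking follows nuclear charge in reverse — greater Z gives a smaller radius. Si^4+ (Z=14), Al^3+ (Z=13), Mg^2+ (Z=12), Na^+ (Z=11), F^- (Z=9), O^2- (Z=8), N^3- (Z=7).
Full ascending order: Si^4+ < Al^3+ < Mg^2+ < Na^+ < F^- < O^2- < N^3-. Counting from the smallest, position 5 is F^-.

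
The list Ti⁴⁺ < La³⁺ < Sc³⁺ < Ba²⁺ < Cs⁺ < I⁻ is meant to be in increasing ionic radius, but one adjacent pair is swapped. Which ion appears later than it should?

Sc³⁺

Compare adjacent ions: Sc³⁺ and La³⁺ are in one column with the same charge; the lighter period-4 ion has 2 fewer shells and is smaller — yet in this increasing list La³⁺ sits before Sc³⁺. Nothing else is reversed, so Sc³⁺ should move one place to the left.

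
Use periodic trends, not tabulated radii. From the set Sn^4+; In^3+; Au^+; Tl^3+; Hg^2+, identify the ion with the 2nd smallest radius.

In^3+

Work out protons and electrons: Sn^4+ has 46 e⁻ (Z=50), In^3+ has 46 e⁻ (Z=49), Tl^3+ has 78 e⁻ (Z=81), Hg^2+ has 78 e⁻ (Z=80), Au^+ has 78 e⁻ (Z=79). Sn^4+ < In^3+ (both 46 e⁻, Z=50>49); In^3+ < Tl^3+ (same group, period 5 vs 6); Tl^3+ < Hg^2+ (isoelectronic, higher Z=81 is smaller); Hg^2+ < Au^+ (isoelectronic, higher Z=80 is smaller).
Full ascending order: Sn^4+ < In^3+ < Tl^3+ < Hg^2+ < Au^+. Counting from the smallest, position 2 is In^3+.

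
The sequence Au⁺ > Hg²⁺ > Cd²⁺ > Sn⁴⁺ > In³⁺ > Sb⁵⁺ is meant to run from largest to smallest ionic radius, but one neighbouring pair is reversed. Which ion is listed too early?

Check each adjacent pair. Sn⁴⁺ and In³⁺ are reversed: Sn⁴⁺ and In³⁺ share 46 electrons; the higher nuclear charge on Sn (Z=50) contracts it more, so Sn⁴⁺ < In³⁺. No other neighbouring pair contradicts the periodic trends, so Sn⁴⁺ is the ion listed too early.

Sn⁴⁺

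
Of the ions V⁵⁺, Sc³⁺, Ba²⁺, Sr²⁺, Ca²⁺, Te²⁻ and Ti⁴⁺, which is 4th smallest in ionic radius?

Ca²⁺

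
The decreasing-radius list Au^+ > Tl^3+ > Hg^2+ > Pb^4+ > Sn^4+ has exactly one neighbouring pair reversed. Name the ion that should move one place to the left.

Compare adjacent ions: both have 78 electrons but Z(Tl)=81 > Z(Hg)=80, so Tl^3+ should be the smaller of the two — yet in this decreasing list Tl^3+ sits before Hg^2+. Nothing else is reversed, so Hg^2+ should move one place to the left.

Hg^2+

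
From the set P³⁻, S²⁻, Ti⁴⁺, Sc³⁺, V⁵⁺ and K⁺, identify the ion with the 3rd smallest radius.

Sc³⁺

Isoelectronic series (18 e⁻ each). Size is set by nuclear charge: more protons means a smaller ion. V⁵⁺ (Z=23), Ti⁴⁺ (Z=22), Sc³⁺ (Z=21), K⁺ (Z=19), S²⁻ (Z=16), P³⁻ (Z=15).
Ordering: V⁵⁺ < Ti⁴⁺ < Sc³⁺ < K⁺ < S²⁻ < P³⁻. The 3rd smallest is Sc³⁺.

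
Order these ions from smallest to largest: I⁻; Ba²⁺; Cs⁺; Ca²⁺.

Ca²⁺ < Ba²⁺ < Cs⁺ < I⁻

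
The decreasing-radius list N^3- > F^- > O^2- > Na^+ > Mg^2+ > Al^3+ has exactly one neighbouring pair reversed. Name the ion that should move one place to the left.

O^2-

Scanning neighbour by neighbour, only F^-/O^2- violates a trend: both have 10 electrons but Z(F)=9 > Z(O)=8, so F^- should be the smaller of the two. That makes O^2- the one sitting a position late relative to where it belongs.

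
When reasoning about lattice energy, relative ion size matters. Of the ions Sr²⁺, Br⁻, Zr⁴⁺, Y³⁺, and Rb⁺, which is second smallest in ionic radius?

Y³⁺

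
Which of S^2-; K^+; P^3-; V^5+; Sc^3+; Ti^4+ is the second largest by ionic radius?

S^2-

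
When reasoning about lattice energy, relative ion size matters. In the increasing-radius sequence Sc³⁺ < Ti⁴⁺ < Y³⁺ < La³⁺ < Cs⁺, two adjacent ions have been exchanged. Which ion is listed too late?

Check each adjacent pair. Sc³⁺ and Ti⁴⁺ are reversed: Ti⁴⁺ and Sc³⁺ share 18 electrons; the higher nuclear charge on Ti (Z=22) contracts it more, so Ti⁴⁺ < Sc³⁺. No other neighbouring pair contradicts the periodic trends, so Ti⁴⁺ is the ion listed too late.

Ti⁴⁺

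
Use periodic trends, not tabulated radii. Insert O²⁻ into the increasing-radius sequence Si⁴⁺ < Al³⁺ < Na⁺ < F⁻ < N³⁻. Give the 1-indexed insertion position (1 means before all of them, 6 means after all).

These species are isoelectronic with 10 electrons. The only difference is the number of protons: Si⁴⁺ (Z=14), Al³⁺ (Z=13), Na⁺ (Z=11), F⁻ (Z=9), O²⁻ (Z=8), N³⁻ (Z=7). The strongest nuclear pull (Si⁴⁺) gives the smallest ion.
Merged order: Si⁴⁺ < Al³⁺ < Na⁺ < F⁻ < O²⁻ < N³⁻ — O²⁻ is number 5.

5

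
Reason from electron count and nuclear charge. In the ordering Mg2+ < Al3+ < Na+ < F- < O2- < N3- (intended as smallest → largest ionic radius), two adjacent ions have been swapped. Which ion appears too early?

Mg2+

The pair Mg2+, Al3+ is the wrong way round — they are isoelectronic (10 e⁻) and Al has more protons than Mg (13 vs 12), making Al3+ smaller. All other adjacent pairs agree with periodic trends, so Mg2+ is the misplaced ion.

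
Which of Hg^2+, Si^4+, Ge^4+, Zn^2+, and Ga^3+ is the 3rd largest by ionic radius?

Ga^3+

Si^4+ (Z=14, 10 e⁻), Ge^4+ (Z=32, 28 e⁻), Ga^3+ (Z=31, 28 e⁻), Zn^2+ (Z=30, 28 e⁻), Hg^2+ (Z=80, 78 e⁻). Si^4+ < Ge^4+ (same group, period 3 vs 4); Ge^4+ < Ga^3+ (both 28 e⁻, Z=32>31); Ga^3+ < Zn^2+ (both 28 e⁻, Z=31>30); Zn^2+ < Hg^2+ (same group, period 4 vs 6).
Full ascending order: Si^4+ < Ge^4+ < Ga^3+ < Zn^2+ < Hg^2+. Counting from the largest, position 3 is Ga^3+.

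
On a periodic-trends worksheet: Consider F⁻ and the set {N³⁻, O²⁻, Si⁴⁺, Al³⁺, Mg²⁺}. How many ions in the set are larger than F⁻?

2

Isoelectronic series (10 e⁻ each). Size is set by nuclear charge: more protons means a smaller ion. Si⁴⁺ (Z=14), Al³⁺ (Z=13), Mg²⁺ (Z=12), F⁻ (Z=9), O²⁻ (Z=8), N³⁻ (Z=7).
Placing each against F⁻: smaller — Si⁴⁺, Al³⁺, Mg²⁺; larger — O²⁻, N³⁻. That's 2.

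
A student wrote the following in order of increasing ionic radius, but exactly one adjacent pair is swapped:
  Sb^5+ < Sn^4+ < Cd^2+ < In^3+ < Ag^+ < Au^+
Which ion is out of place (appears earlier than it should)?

Cd^2+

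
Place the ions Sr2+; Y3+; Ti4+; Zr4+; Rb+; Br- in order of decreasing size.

Electron counts and nuclear charges: Ti4+: 18 e⁻, Z=22, Zr4+: 36 e⁻, Z=40, Y3+: 36 e⁻, Z=39, Sr2+: 36 e⁻, Z=38, Rb+: 36 e⁻, Z=37, Br-: 36 e⁻, Z=35. Ti4+ < Zr4+ (same group, 1 shell fewer); Zr4+ < Y3+ (isoelectronic, higher Z=40 is smaller); Y3+ < Sr2+ (both 36 e⁻, Z=39>38); Sr2+ < Rb+ (isoelectronic, higher Z=38 is smaller); Rb+ < Br- (isoelectronic, higher Z=37 is smaller).

Br- > Rb+ > Sr2+ > Y3+ > Zr4+ > Ti4+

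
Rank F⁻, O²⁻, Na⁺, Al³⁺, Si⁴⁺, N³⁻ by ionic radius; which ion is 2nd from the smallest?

Al³⁺

All of these have 10 electrons (isoelectronic). With the same electron cloud, the ion with the most protons pulls it in tightest. Nuclear charges: Si⁴⁺ (Z=14), Al³⁺ (Z=13), Na⁺ (Z=11), F⁻ (Z=9), O²⁻ (Z=8), N³⁻ (Z=7). Highest Z is smallest.
So the order is Si⁴⁺ < Al³⁺ < Na⁺ < F⁻ < O²⁻ < N³⁻; the 2nd-smallest ion is Al³⁺.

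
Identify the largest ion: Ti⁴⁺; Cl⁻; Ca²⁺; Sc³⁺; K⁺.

Cl⁻

All of these have 18 electrons (isoelectronic). With the same electron cloud, the ion with the most protons pulls it in tightest. Nuclear charges: Ti⁴⁺ (Z=22), Sc³⁺ (Z=21), Ca²⁺ (Z=20), K⁺ (Z=19), Cl⁻ (Z=17). Highest Z is smallest.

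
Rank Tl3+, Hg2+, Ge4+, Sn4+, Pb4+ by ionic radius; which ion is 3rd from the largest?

Pb4+

Ge4+ (Z=32, 28 e⁻), Sn4+ (Z=50, 46 e⁻), Pb4+ (Z=82, 78 e⁻), Tl3+ (Z=81, 78 e⁻), Hg2+ (Z=80, 78 e⁻). Ge4+ < Sn4+ (same group, period 4 vs 5); Sn4+ < Pb4+ (same group, 1 shell fewer); Pb4+ < Tl3+ (both 78 e⁻, Z=82>81); Tl3+ < Hg2+ (both 78 e⁻, Z=81>80).
Full ascending order: Ge4+ < Sn4+ < Pb4+ < Tl3+ < Hg2+. Counting from the largest, position 3 is Pb4+.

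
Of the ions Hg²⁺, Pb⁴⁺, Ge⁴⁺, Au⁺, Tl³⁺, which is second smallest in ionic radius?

Ge⁴⁺: 28 e⁻, Z=32, Pb⁴⁺: 78 e⁻, Z=82, Tl³⁺: 78 e⁻, Z=81, Hg²⁺: 78 e⁻, Z=80, Au⁺: 78 e⁻, Z=79. Ge⁴⁺ < Pb⁴⁺ (same group, 2 shells fewer); Pb⁴⁺ < Tl³⁺ (isoelectronic, higher Z=82 is smaller); Tl³⁺ < Hg²⁺ (both 78 e⁻, Z=81>80); Hg²⁺ < Au⁺ (both 78 e⁻, Z=80>79).
That gives Ge⁴⁺ < Pb⁴⁺ < Tl³⁺ < Hg²⁺ < Au⁺. From the smallest end, number 2 is Pb⁴⁺.

Pb⁴⁺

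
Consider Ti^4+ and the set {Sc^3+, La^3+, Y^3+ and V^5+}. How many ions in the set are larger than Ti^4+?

V^5+: 18 e⁻, Z=23, Ti^4+: 18 e⁻, Z=22, Sc^3+: 18 e⁻, Z=21, Y^3+: 36 e⁻, Z=39, La^3+: 54 e⁻, Z=57. V^5+ < Ti^4+ (both 18 e⁻, Z=23>22); Ti^4+ < Sc^3+ (isoelectronic, higher Z=22 is smaller); Sc^3+ < Y^3+ (same group, period 4 vs 5); Y^3+ < La^3+ (same group, period 5 vs 6).
Ordering all of them (including Ti^4+) by radius gives V^5+ < Ti^4+ < Sc^3+ < Y^3+ < La^3+. Count: 3.

3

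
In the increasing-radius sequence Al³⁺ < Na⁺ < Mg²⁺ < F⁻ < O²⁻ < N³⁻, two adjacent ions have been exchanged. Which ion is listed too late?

Mg²⁺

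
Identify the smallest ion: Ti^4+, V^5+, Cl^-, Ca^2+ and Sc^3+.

All of these have 18 electrons (isoelectronic). With the same electron cloud, the ion with the most protons pulls it in tightest. Nuclear charges: V^5+ (Z=23), Ti^4+ (Z=22), Sc^3+ (Z=21), Ca^2+ (Z=20), Cl^- (Z=17). Highest Z is smallest.

V^5+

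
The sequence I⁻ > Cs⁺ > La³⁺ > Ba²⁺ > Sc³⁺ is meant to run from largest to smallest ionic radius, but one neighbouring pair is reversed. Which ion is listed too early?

The pair La³⁺, Ba²⁺ is the wrong way round — they are isoelectronic (54 e⁻) and La has more protons than Ba (57 vs 56), making La³⁺ smaller. All other adjacent pairs agree with periodic trends, so La³⁺ is the misplaced ion.

La³⁺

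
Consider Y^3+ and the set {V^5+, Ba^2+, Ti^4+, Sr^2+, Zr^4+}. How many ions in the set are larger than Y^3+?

First list Z and electron count for each: V^5+: 18 e⁻, Z=23, Ti^4+: 18 e⁻, Z=22, Zr^4+: 36 e⁻, Z=40, Y^3+: 36 e⁻, Z=39, Sr^2+: 36 e⁻, Z=38, Ba^2+: 54 e⁻, Z=56. V^5+ < Ti^4+ (both 18 e⁻, Z=23>22); Ti^4+ < Zr^4+ (same group, period 4 vs 5); Zr^4+ < Y^3+ (both 36 e⁻, Z=40>39); Y^3+ < Sr^2+ (both 36 e⁻, Z=39>38); Sr^2+ < Ba^2+ (same group, period 5 vs 6).
Relative to Y^3+, the ions that are larger are Sr^2+, Ba^2+. That's 2.

2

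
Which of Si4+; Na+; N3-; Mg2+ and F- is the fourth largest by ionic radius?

These species are isoelectronic with 10 electrons. The only difference is the number of protons: Si4+ (Z=14), Mg2+ (Z=12), Na+ (Z=11), F- (Z=9), N3- (Z=7). The strongest nuclear pull (Si4+) gives the smallest ion.
So the order is Si4+ < Mg2+ < Na+ < F- < N3-; the 4th-largest ion is Mg2+.

Mg2+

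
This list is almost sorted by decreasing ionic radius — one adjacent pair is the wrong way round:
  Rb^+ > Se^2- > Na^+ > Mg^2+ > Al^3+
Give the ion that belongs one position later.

Rb^+

The pair Rb^+, Se^2- is the wrong way round — they are isoelectronic (36 e⁻) and Rb has more protons than Se (37 vs 34), making Rb^+ smaller. All other adjacent pairs agree with periodic trends, so Rb^+ is the misplaced ion.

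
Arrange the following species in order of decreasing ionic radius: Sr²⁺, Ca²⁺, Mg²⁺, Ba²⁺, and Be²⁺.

Same group, same charge. Going down the group adds an extra shell of electrons, so the ion gets larger: Be²⁺ is highest in the group and smallest.

Ba²⁺ > Sr²⁺ > Ca²⁺ > Mg²⁺ > Be²⁺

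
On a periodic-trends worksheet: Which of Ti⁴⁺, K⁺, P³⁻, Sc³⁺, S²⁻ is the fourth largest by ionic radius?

Sc³⁺

Isoelectronic series (18 e⁻ each). Size is set by nuclear charge: more protons means a smaller ion. Ti⁴⁺ (Z=22), Sc³⁺ (Z=21), K⁺ (Z=19), S²⁻ (Z=16), P³⁻ (Z=15).
Ordering: Ti⁴⁺ < Sc³⁺ < K⁺ < S²⁻ < P³⁻. The fourth largest is Sc³⁺.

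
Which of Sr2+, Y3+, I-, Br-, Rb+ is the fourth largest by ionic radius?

Sr2+

Tabulating Z and e⁻: Y3+ has 36 e⁻ (Z=39), Sr2+ has 36 e⁻ (Z=38), Rb+ has 36 e⁻ (Z=37), Br- has 36 e⁻ (Z=35), I- has 54 e⁻ (Z=53). Y3+ < Sr2+ (isoelectronic, higher Z=39 is smaller); Sr2+ < Rb+ (isoelectronic, higher Z=38 is smaller); Rb+ < Br- (both 36 e⁻, Z=37>35); Br- < I- (same group, period 4 vs 5).
Ordering: Y3+ < Sr2+ < Rb+ < Br- < I-. The fourth largest is Sr2+.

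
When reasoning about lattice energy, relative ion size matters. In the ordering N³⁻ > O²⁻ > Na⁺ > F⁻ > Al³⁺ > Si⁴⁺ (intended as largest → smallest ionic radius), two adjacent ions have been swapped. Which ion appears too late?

F⁻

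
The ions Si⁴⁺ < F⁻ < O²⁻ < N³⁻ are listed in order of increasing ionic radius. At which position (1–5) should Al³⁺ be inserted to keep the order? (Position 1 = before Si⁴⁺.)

Isoelectronic series (10 e⁻ each). Size is set by nuclear charge: more protons means a smaller ion. Si⁴⁺ (Z=14), Al³⁺ (Z=13), F⁻ (Z=9), O²⁻ (Z=8), N³⁻ (Z=7).
With Al³⁺ included the full order is Si⁴⁺ < Al³⁺ < F⁻ < O²⁻ < N³⁻, so it takes position 2.

2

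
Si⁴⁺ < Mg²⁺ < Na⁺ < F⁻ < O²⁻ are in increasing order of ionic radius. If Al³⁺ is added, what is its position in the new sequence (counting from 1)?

2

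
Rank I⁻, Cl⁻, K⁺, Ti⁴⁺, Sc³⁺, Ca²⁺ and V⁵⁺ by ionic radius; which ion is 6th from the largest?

Ti⁴⁺

Work out protons and electrons: V⁵⁺ (Z=23, 18 e⁻), Ti⁴⁺ (Z=22, 18 e⁻), Sc³⁺ (Z=21, 18 e⁻), Ca²⁺ (Z=20, 18 e⁻), K⁺ (Z=19, 18 e⁻), Cl⁻ (Z=17, 18 e⁻), I⁻ (Z=53, 54 e⁻). V⁵⁺ < Ti⁴⁺ (isoelectronic, higher Z=23 is smaller); Ti⁴⁺ < Sc³⁺ (isoelectronic, higher Z=22 is smaller); Sc³⁺ < Ca²⁺ (isoelectronic, higher Z=21 is smaller); Ca²⁺ < K⁺ (both 18 e⁻, Z=20>19); K⁺ < Cl⁻ (isoelectronic, higher Z=19 is smaller); Cl⁻ < I⁻ (same group, 2 shells fewer).
That gives V⁵⁺ < Ti⁴⁺ < Sc³⁺ < Ca²⁺ < K⁺ < Cl⁻ < I⁻. From the largest end, number 6 is Ti⁴⁺.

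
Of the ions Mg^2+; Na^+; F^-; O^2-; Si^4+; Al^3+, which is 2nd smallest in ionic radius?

All of these have 10 electrons (isoelectronic). With the same electron cloud, the ion with the most protons pulls it in tightest. Nuclear charges: Si^4+ (Z=14), Al^3+ (Z=13), Mg^2+ (Z=12), Na^+ (Z=11), F^- (Z=9), O^2- (Z=8). Highest Z is smallest.
That gives Si^4+ < Al^3+ < Mg^2+ < Na^+ < F^- < O^2-. From the smallest end, number 2 is Al^3+.

Al^3+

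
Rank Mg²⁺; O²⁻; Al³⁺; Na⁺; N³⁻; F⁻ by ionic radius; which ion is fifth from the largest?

These species are isoelectronic with 10 electrons. The only difference is the number of protons: Al³⁺ (Z=13), Mg²⁺ (Z=12), Na⁺ (Z=11), F⁻ (Z=9), O²⁻ (Z=8), N³⁻ (Z=7). The strongest nuclear pull (Al³⁺) gives the smallest ion.
Ordering: Al³⁺ < Mg²⁺ < Na⁺ < F⁻ < O²⁻ < N³⁻. The fifth largest is Mg²⁺.

Mg²⁺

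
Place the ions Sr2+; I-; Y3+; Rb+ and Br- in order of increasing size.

Y3+ < Sr2+ < Rb+ < Br- < I-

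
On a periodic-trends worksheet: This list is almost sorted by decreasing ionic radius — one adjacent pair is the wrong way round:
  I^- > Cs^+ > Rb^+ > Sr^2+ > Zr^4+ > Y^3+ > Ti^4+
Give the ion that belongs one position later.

Check each adjacent pair. Zr^4+ and Y^3+ are reversed: Zr^4+ and Y^3+ share 36 electrons; the higher nuclear charge on Zr (Z=40) contracts it more, so Zr^4+ < Y^3+. No other neighbouring pair contradicts the periodic trends, so Zr^4+ is the ion listed too early.

Zr^4+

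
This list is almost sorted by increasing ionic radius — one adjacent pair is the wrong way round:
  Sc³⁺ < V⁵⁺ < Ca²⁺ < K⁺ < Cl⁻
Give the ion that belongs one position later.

Scanning neighbour by neighbour, only Sc³⁺/V⁵⁺ violates a trend: they are isoelectronic (18 e⁻) and V has more protons than Sc (23 vs 21), making V⁵⁺ smaller. That makes Sc³⁺ the one sitting a position early relative to where it belongs.

Sc³⁺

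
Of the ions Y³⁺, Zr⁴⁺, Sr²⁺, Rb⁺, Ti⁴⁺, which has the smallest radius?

Tabulating Z and e⁻: Ti⁴⁺: 18 e⁻, Z=22, Zr⁴⁺: 36 e⁻, Z=40, Y³⁺: 36 e⁻, Z=39, Sr²⁺: 36 e⁻, Z=38, Rb⁺: 36 e⁻, Z=37. Ti⁴⁺ < Zr⁴⁺ (same group, period 4 vs 5); Zr⁴⁺ < Y³⁺ (both 36 e⁻, Z=40>39); Y³⁺ < Sr²⁺ (both 36 e⁻, Z=39>38); Sr²⁺ < Rb⁺ (isoelectronic, higher Z=38 is smaller).

Ti⁴⁺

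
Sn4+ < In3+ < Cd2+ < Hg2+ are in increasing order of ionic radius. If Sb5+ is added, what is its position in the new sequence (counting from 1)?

1

First list Z and electron count for each: Sb5+: 46 e⁻, Z=51, Sn4+: 46 e⁻, Z=50, In3+: 46 e⁻, Z=49, Cd2+: 46 e⁻, Z=48, Hg2+: 78 e⁻, Z=80. Sb5+ < Sn4+ (isoelectronic, higher Z=51 is smaller); Sn4+ < In3+ (both 46 e⁻, Z=50>49); In3+ < Cd2+ (both 46 e⁻, Z=49>48); Cd2+ < Hg2+ (same group, 1 shell fewer).
Putting Sb5+ in gives Sb5+ < Sn4+ < In3+ < Cd2+ < Hg2+; it lands at slot 1.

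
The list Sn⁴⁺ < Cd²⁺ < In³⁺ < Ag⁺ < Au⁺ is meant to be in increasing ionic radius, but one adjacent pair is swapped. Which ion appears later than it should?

Check each adjacent pair. Cd²⁺ and In³⁺ are reversed: both have 46 electrons but Z(In)=49 > Z(Cd)=48, so In³⁺ should be the smaller of the two. No other neighbouring pair contradicts the periodic trends, so In³⁺ is the ion listed too late.

In³⁺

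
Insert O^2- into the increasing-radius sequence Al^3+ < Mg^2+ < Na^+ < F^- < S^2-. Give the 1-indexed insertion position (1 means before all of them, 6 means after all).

5

First list Z and electron count for each: Al^3+ has 10 e⁻ (Z=13), Mg^2+ has 10 e⁻ (Z=12), Na^+ has 10 e⁻ (Z=11), F^- has 10 e⁻ (Z=9), O^2- has 10 e⁻ (Z=8), S^2- has 18 e⁻ (Z=16). Al^3+ < Mg^2+ (isoelectronic, higher Z=13 is smaller); Mg^2+ < Na^+ (isoelectronic, higher Z=12 is smaller); Na^+ < F^- (isoelectronic, higher Z=11 is smaller); F^- < O^2- (isoelectronic, higher Z=9 is smaller); O^2- < S^2- (same group, 1 shell fewer).
Merged order: Al^3+ < Mg^2+ < Na^+ < F^- < O^2- < S^2- — O^2- is number 5.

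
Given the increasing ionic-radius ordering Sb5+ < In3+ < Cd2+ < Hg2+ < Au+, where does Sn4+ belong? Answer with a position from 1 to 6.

First list Z and electron count for each: Sb5+: 46 e⁻, Z=51, Sn4+: 46 e⁻, Z=50, In3+: 46 e⁻, Z=49, Cd2+: 46 e⁻, Z=48, Hg2+: 78 e⁻, Z=80, Au+: 78 e⁻, Z=79. Sb5+ < Sn4+ (both 46 e⁻, Z=51>50); Sn4+ < In3+ (isoelectronic, higher Z=50 is smaller); In3+ < Cd2+ (both 46 e⁻, Z=49>48); Cd2+ < Hg2+ (same group, period 5 vs 6); Hg2+ < Au+ (isoelectronic, higher Z=80 is smaller).
The complete sequence is Sb5+ < Sn4+ < In3+ < Cd2+ < Hg2+ < Au+. Sn4+ sits at position 2.

2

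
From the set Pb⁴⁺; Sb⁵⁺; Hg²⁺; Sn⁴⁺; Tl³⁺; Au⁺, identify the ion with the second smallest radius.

Sn⁴⁺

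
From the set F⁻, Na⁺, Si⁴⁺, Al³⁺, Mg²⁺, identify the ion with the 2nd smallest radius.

Al³⁺

Each ion has 10 electrons. The ranking follows nuclear charge in reverse — greater Z gives a smaller radius. Si⁴⁺ (Z=14), Al³⁺ (Z=13), Mg²⁺ (Z=12), Na⁺ (Z=11), F⁻ (Z=9).
That gives Si⁴⁺ < Al³⁺ < Mg²⁺ < Na⁺ < F⁻. From the smallest end, number 2 is Al³⁺.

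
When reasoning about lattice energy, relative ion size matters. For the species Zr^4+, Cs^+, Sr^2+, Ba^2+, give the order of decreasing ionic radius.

Cs^+ > Ba^2+ > Sr^2+ > Zr^4+

First list Z and electron count for each: Zr^4+ (Z=40, 36 e⁻), Sr^2+ (Z=38, 36 e⁻), Ba^2+ (Z=56, 54 e⁻), Cs^+ (Z=55, 54 e⁻). Zr^4+ < Sr^2+ (isoelectronic, higher Z=40 is smaller); Sr^2+ < Ba^2+ (same group, period 5 vs 6); Ba^2+ < Cs^+ (isoelectronic, higher Z=56 is smaller).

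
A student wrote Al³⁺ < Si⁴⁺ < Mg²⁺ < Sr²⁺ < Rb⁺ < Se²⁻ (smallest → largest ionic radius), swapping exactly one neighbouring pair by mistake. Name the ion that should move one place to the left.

The pair Al³⁺, Si⁴⁺ is the wrong way round — Si⁴⁺ and Al³⁺ share 10 electrons; the higher nuclear charge on Si (Z=14) contracts it more, so Si⁴⁺ < Al³⁺. All other adjacent pairs agree with periodic trends, so Si⁴⁺ is the misplaced ion.

Si⁴⁺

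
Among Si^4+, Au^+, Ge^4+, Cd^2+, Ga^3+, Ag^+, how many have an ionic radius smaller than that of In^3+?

3

First list Z and electron count for each: Si^4+ (Z=14, 10 e⁻), Ge^4+ (Z=32, 28 e⁻), Ga^3+ (Z=31, 28 e⁻), In^3+ (Z=49, 46 e⁻), Cd^2+ (Z=48, 46 e⁻), Ag^+ (Z=47, 46 e⁻), Au^+ (Z=79, 78 e⁻). Si^4+ < Ge^4+ (same group, 1 shell fewer); Ge^4+ < Ga^3+ (isoelectronic, higher Z=32 is smaller); Ga^3+ < In^3+ (same group, 1 shell fewer); In^3+ < Cd^2+ (isoelectronic, higher Z=49 is smaller); Cd^2+ < Ag^+ (isoelectronic, higher Z=48 is smaller); Ag^+ < Au^+ (same group, period 5 vs 6).
Overall: Si^4+ < Ge^4+ < Ga^3+ < In^3+ < Cd^2+ < Ag^+ < Au^+. In^3+ has 3 below it and 3 above. Count: 3.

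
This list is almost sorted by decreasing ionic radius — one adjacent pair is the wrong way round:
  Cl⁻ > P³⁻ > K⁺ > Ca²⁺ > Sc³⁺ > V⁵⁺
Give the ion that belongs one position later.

Cl⁻

The pair Cl⁻, P³⁻ is the wrong way round — Cl⁻ and P³⁻ share 18 electrons; the higher nuclear charge on Cl (Z=17) contracts it more, so Cl⁻ < P³⁻. All other adjacent pairs agree with periodic trends, so Cl⁻ is the misplaced ion.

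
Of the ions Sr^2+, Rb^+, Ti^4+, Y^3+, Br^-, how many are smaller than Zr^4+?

1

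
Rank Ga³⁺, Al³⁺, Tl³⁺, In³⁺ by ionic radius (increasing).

Al³⁺ < Ga³⁺ < In³⁺ < Tl³⁺

All are in the same group with charge +3. Radius grows down the group as n (the outermost shell) increases.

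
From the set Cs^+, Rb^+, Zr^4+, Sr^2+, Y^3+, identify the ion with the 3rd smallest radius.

Sr^2+

First list Z and electron count for each: Zr^4+ has 36 e⁻ (Z=40), Y^3+ has 36 e⁻ (Z=39), Sr^2+ has 36 e⁻ (Z=38), Rb^+ has 36 e⁻ (Z=37), Cs^+ has 54 e⁻ (Z=55). Zr^4+ < Y^3+ (both 36 e⁻, Z=40>39); Y^3+ < Sr^2+ (both 36 e⁻, Z=39>38); Sr^2+ < Rb^+ (both 36 e⁻, Z=38>37); Rb^+ < Cs^+ (same group, 1 shell fewer).
Ordering: Zr^4+ < Y^3+ < Sr^2+ < Rb^+ < Cs^+. The 3rd smallest is Sr^2+.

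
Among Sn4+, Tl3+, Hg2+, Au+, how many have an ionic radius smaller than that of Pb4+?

1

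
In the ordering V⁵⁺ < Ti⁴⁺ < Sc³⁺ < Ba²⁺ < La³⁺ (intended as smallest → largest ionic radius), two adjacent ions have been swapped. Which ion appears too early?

Ba²⁺

Check each adjacent pair. Ba²⁺ and La³⁺ are reversed: they are isoelectronic (54 e⁻) and La has more protons than Ba (57 vs 56), making La³⁺ smaller. No other neighbouring pair contradicts the periodic trends, so Ba²⁺ is the ion listed too early.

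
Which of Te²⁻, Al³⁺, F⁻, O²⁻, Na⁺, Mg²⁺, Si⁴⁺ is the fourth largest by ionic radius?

Na⁺

Work out protons and electrons: Si⁴⁺ (Z=14, 10 e⁻), Al³⁺ (Z=13, 10 e⁻), Mg²⁺ (Z=12, 10 e⁻), Na⁺ (Z=11, 10 e⁻), F⁻ (Z=9, 10 e⁻), O²⁻ (Z=8, 10 e⁻), Te²⁻ (Z=52, 54 e⁻). Si⁴⁺ < Al³⁺ (isoelectronic, higher Z=14 is smaller); Al³⁺ < Mg²⁺ (isoelectronic, higher Z=13 is smaller); Mg²⁺ < Na⁺ (isoelectronic, higher Z=12 is smaller); Na⁺ < F⁻ (both 10 e⁻, Z=11>9); F⁻ < O²⁻ (both 10 e⁻, Z=9>8); O²⁻ < Te²⁻ (same group, 3 shells fewer).
That gives Si⁴⁺ < Al³⁺ < Mg²⁺ < Na⁺ < F⁻ < O²⁻ < Te²⁻. From the largest end, number 4 is Na⁺.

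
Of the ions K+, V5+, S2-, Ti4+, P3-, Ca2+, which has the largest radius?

P3-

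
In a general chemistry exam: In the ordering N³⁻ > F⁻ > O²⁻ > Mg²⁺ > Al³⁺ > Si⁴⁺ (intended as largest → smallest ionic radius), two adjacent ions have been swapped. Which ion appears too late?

O²⁻

Check each adjacent pair. F⁻ and O²⁻ are reversed: both have 10 electrons but Z(F)=9 > Z(O)=8, so F⁻ should be the smaller of the two. No other neighbouring pair contradicts the periodic trends, so O²⁻ is the ion listed too late.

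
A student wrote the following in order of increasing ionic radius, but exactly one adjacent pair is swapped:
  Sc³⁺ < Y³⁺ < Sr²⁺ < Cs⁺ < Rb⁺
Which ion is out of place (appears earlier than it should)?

Cs⁺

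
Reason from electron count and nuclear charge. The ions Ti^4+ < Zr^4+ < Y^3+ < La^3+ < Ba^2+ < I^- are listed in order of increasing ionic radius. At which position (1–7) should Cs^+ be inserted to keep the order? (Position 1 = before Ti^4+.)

Tabulating Z and e⁻: Ti^4+: 18 e⁻, Z=22, Zr^4+: 36 e⁻, Z=40, Y^3+: 36 e⁻, Z=39, La^3+: 54 e⁻, Z=57, Ba^2+: 54 e⁻, Z=56, Cs^+: 54 e⁻, Z=55, I^-: 54 e⁻, Z=53. Ti^4+ < Zr^4+ (same group, period 4 vs 5); Zr^4+ < Y^3+ (both 36 e⁻, Z=40>39); Y^3+ < La^3+ (same group, period 5 vs 6); La^3+ < Ba^2+ (both 54 e⁻, Z=57>56); Ba^2+ < Cs^+ (both 54 e⁻, Z=56>55); Cs^+ < I^- (isoelectronic, higher Z=55 is smaller).
Merged order: Ti^4+ < Zr^4+ < Y^3+ < La^3+ < Ba^2+ < Cs^+ < I^- — Cs^+ is number 6.

6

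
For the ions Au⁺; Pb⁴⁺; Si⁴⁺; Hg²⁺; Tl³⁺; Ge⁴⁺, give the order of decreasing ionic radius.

Tabulating Z and e⁻: Si⁴⁺ has 10 e⁻ (Z=14), Ge⁴⁺ has 28 e⁻ (Z=32), Pb⁴⁺ has 78 e⁻ (Z=82), Tl³⁺ has 78 e⁻ (Z=81), Hg²⁺ has 78 e⁻ (Z=80), Au⁺ has 78 e⁻ (Z=79). Si⁴⁺ < Ge⁴⁺ (same group, period 3 vs 4); Ge⁴⁺ < Pb⁴⁺ (same group, 2 shells fewer); Pb⁴⁺ < Tl³⁺ (both 78 e⁻, Z=82>81); Tl³⁺ < Hg²⁺ (both 78 e⁻, Z=81>80); Hg²⁺ < Au⁺ (both 78 e⁻, Z=80>79).

Au⁺ > Hg²⁺ > Tl³⁺ > Pb⁴⁺ > Ge⁴⁺ > Si⁴⁺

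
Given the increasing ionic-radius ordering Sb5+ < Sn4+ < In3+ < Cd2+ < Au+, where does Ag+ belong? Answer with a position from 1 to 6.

5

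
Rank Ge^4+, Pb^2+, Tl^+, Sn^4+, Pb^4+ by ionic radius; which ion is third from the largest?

Pb^4+

Work out protons and electrons: Ge^4+ (Z=32, 28 e⁻), Sn^4+ (Z=50, 46 e⁻), Pb^4+ (Z=82, 78 e⁻), Pb^2+ (Z=82, 80 e⁻), Tl^+ (Z=81, 80 e⁻). Ge^4+ < Sn^4+ (same group, period 4 vs 5); Sn^4+ < Pb^4+ (same group, 1 shell fewer); Pb^4+ < Pb^2+ (higher charge on the same element); Pb^2+ < Tl^+ (both 80 e⁻, Z=82>81).
Ordering: Ge^4+ < Sn^4+ < Pb^4+ < Pb^2+ < Tl^+. The third largest is Pb^4+.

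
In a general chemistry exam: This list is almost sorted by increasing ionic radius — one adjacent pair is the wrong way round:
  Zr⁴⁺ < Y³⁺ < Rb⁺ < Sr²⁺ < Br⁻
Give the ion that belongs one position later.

Compare adjacent ions: Sr²⁺ and Rb⁺ share 36 electrons; the higher nuclear charge on Sr (Z=38) contracts it more, so Sr²⁺ < Rb⁺ — yet in this increasing list Rb⁺ sits before Sr²⁺. Nothing else is reversed, so Rb⁺ should move one place to the right.

Rb⁺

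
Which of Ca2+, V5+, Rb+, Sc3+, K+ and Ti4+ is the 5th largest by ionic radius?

Electron counts and nuclear charges: V5+ has 18 e⁻ (Z=23), Ti4+ has 18 e⁻ (Z=22), Sc3+ has 18 e⁻ (Z=21), Ca2+ has 18 e⁻ (Z=20), K+ has 18 e⁻ (Z=19), Rb+ has 36 e⁻ (Z=37). V5+ < Ti4+ (both 18 e⁻, Z=23>22); Ti4+ < Sc3+ (both 18 e⁻, Z=22>21); Sc3+ < Ca2+ (both 18 e⁻, Z=21>20); Ca2+ < K+ (both 18 e⁻, Z=20>19); K+ < Rb+ (same group, period 4 vs 5).
Ordering: V5+ < Ti4+ < Sc3+ < Ca2+ < K+ < Rb+. The 5th largest is Ti4+.

Ti4+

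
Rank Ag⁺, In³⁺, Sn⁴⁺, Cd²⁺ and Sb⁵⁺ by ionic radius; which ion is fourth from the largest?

Sn⁴⁺

Isoelectronic series (46 e⁻ each). Size is set by nuclear charge: more protons means a smaller ion. Sb⁵⁺ (Z=51), Sn⁴⁺ (Z=50), In³⁺ (Z=49), Cd²⁺ (Z=48), Ag⁺ (Z=47).
That gives Sb⁵⁺ < Sn⁴⁺ < In³⁺ < Cd²⁺ < Ag⁺. From the largest end, number 4 is Sn⁴⁺.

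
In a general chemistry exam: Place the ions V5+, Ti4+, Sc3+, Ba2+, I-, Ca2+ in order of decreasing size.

I- > Ba2+ > Ca2+ > Sc3+ > Ti4+ > V5+

First list Z and electron count for each: V5+ has 18 e⁻ (Z=23), Ti4+ has 18 e⁻ (Z=22), Sc3+ has 18 e⁻ (Z=21), Ca2+ has 18 e⁻ (Z=20), Ba2+ has 54 e⁻ (Z=56), I- has 54 e⁻ (Z=53). V5+ < Ti4+ (isoelectronic, higher Z=23 is smaller); Ti4+ < Sc3+ (isoelectronic, higher Z=22 is smaller); Sc3+ < Ca2+ (isoelectronic, higher Z=21 is smaller); Ca2+ < Ba2+ (same group, period 4 vs 6); Ba2+ < I- (isoelectronic, higher Z=56 is smaller).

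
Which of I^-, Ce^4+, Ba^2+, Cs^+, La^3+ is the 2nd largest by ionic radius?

Cs^+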